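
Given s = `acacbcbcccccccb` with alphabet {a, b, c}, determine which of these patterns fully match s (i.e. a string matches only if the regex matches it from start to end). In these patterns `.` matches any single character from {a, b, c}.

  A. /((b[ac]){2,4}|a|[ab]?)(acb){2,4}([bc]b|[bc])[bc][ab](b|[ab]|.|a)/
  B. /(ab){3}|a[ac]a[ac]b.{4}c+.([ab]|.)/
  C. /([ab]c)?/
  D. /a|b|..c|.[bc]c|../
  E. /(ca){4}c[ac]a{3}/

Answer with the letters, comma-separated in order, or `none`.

A → no match
B → match
C → no match
D → no match
E → no match — must start with `ca`

B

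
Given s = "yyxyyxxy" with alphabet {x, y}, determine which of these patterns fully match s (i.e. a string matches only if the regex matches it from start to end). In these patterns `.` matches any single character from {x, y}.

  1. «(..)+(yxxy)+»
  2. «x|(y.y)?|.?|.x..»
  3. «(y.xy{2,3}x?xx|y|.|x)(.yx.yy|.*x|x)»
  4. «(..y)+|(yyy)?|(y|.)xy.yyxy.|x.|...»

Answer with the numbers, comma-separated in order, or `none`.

1

1 → match
2 → no match
3 → no match
4 → no match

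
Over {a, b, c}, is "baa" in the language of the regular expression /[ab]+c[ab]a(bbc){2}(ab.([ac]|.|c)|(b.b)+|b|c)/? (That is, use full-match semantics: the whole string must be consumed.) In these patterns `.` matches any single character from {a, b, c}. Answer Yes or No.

No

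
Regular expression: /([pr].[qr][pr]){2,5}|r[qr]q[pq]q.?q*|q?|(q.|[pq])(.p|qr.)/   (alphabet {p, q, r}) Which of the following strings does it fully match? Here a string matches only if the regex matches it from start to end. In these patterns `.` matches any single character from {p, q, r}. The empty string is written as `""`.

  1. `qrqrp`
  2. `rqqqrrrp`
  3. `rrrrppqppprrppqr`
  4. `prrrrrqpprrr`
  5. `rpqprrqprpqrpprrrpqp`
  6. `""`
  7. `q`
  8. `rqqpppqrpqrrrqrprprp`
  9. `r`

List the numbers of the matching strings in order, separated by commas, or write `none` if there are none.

1 → match
2 → no match
3 → match
4 → match
5 → match
6 → match
7 → match
8 → match
9 → no match

1, 3, 4, 5, 6, 7, 8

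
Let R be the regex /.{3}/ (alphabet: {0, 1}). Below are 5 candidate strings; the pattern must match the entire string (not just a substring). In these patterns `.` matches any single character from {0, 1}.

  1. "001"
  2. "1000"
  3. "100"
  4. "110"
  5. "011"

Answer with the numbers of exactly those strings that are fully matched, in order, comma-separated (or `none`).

1 → match
2 → no match
3 → match
4 → match
5 → match

1, 3, 4, 5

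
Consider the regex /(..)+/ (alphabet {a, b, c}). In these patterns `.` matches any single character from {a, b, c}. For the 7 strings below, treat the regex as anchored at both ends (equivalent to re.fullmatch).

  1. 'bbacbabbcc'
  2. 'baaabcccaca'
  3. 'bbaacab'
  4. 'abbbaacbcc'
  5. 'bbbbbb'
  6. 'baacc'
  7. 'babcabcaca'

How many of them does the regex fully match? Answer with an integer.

4

1. 'bbacbabbcc' → match
2. 'baaabcccaca' → no match
3. 'bbaacab' → no match
4. 'abbbaacbcc' → match
5. 'bbbbbb' → match
6. 'baacc' → no match
7. 'babcabcaca' → match
Total matched: 4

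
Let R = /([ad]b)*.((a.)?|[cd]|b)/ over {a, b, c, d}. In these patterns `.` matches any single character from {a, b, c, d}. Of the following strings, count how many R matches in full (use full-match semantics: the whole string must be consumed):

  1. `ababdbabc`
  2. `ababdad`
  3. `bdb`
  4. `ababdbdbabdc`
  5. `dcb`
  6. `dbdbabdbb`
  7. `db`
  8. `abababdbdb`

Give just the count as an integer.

1 → match
2 → match
3 → no match
4 → match
5 → no match
6 → match
7 → match
8 → match
Total matched: 6

6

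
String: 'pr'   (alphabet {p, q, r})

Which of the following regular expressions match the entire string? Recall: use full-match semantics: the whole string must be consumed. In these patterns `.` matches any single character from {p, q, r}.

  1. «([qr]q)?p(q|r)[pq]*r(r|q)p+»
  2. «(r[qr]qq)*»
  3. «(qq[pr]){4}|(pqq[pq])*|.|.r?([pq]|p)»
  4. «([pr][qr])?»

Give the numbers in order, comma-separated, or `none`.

4

1 → no match — must end with 'p'
2 → no match
3 → no match
4 → match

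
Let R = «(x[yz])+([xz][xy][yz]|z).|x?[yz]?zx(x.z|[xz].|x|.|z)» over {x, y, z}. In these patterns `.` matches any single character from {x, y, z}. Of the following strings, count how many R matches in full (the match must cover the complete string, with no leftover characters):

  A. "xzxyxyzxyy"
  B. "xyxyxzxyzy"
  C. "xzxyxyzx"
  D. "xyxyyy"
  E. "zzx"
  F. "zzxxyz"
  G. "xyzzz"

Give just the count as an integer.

A → match
B → match
C → match
D → match
E → no match
F → match
G → no match
Total matched: 5

5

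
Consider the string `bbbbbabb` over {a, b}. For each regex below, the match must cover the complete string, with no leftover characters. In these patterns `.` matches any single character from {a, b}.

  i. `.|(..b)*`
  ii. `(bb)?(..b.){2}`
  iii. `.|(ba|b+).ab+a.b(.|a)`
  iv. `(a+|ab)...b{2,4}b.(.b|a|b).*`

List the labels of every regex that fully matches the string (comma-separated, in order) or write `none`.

ii

i → no match
ii → match
iii → no match
iv → no match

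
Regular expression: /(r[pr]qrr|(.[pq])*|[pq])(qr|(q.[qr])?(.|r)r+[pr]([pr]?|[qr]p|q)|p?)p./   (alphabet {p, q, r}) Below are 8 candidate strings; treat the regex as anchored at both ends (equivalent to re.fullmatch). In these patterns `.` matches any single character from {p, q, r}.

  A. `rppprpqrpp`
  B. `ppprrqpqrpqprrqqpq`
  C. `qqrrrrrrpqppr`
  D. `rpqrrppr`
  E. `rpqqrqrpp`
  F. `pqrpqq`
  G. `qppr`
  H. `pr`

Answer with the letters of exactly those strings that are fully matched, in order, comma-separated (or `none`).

A, C, D, G, H

A → match
B → no match
C → match
D → match
E → no match
F → no match
G → match
H → match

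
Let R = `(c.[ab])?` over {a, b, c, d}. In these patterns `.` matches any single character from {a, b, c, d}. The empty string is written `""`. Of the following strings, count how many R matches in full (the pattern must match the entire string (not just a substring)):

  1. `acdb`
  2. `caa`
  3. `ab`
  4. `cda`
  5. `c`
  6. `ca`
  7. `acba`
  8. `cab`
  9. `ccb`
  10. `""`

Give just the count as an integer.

1 → no match
2 → match
3 → no match
4 → match
5 → no match
6 → no match
7 → no match
8 → match
9 → match
10 → match
Total matched: 5

5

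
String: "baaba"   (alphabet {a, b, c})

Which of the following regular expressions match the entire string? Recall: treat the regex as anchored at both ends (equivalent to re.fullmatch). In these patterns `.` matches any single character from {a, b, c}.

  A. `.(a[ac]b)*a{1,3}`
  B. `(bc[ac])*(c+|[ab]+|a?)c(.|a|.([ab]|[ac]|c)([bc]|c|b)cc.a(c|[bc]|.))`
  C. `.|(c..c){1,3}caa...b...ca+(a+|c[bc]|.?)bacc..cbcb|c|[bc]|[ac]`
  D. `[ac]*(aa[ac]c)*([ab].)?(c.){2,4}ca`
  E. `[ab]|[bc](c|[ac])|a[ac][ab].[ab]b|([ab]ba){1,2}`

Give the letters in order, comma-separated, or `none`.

A

A → match
B → no match
C → no match
D → no match — must end with "ca"
E → no match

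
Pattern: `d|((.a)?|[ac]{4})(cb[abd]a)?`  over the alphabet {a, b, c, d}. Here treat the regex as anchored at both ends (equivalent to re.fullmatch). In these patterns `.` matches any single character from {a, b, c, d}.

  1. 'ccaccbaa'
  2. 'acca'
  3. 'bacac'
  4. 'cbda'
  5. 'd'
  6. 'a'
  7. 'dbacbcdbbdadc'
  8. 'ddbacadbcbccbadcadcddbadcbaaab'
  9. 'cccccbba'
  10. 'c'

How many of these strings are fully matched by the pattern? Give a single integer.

1 → match
2 → match
3 → no match
4 → match
5 → match
6 → no match
7 → no match
8 → no match
9 → match
10 → no match
Total matched: 5

5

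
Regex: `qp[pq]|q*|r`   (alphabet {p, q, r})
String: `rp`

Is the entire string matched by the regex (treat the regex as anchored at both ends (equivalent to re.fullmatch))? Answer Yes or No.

No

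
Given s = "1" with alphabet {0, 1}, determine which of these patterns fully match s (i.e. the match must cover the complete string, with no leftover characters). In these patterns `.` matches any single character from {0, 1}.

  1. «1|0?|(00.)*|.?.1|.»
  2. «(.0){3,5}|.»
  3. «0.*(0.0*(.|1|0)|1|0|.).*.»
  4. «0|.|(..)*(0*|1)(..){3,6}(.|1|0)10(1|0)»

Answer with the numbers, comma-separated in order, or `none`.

1, 2, 4

1 → match
2 → match
3 → no match — must start with "0"
4 → match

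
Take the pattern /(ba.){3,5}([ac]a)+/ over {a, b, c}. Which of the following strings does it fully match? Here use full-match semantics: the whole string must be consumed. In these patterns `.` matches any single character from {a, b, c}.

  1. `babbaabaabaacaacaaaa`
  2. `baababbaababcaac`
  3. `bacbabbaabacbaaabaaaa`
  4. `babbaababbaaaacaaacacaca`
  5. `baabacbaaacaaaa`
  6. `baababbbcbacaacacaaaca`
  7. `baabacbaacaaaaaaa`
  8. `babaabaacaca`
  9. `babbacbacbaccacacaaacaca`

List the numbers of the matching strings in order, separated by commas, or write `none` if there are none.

1 → no match
2 → no match — must end with `a`
3 → no match
4 → match
5 → no match
6 → no match
7 → match
8 → no match
9 → match

4, 7, 9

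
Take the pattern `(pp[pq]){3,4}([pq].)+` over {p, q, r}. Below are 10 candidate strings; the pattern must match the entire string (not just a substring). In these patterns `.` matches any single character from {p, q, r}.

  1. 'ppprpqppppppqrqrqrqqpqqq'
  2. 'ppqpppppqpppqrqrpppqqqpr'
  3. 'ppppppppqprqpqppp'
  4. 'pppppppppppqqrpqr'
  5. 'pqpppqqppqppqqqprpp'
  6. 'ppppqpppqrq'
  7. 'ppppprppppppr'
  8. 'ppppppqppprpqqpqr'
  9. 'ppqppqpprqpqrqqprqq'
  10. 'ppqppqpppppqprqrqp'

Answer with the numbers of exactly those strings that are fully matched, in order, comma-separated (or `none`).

2, 3, 10

1 → no match
2 → match
3 → match
4 → no match
5 → no match — must start with 'pp'
6 → no match
7 → no match
8 → no match
9 → no match
10 → match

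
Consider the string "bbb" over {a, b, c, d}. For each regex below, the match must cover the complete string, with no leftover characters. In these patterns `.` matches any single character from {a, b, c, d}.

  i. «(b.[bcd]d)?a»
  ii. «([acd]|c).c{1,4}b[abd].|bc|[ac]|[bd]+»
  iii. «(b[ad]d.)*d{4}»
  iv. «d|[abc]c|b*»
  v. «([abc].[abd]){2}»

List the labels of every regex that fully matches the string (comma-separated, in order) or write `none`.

ii, iv

i → no match — must end with "a"
ii → match
iii → no match — must end with "d"
iv → match
v → no match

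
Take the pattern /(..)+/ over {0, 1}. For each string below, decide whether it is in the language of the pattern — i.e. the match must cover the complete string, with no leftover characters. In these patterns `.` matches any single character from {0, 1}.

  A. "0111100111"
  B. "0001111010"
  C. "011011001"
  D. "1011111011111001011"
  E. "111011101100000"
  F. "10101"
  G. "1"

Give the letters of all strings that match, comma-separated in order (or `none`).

A, B

A → match
B → match
C → no match
D → no match
E → no match
F → no match
G → no match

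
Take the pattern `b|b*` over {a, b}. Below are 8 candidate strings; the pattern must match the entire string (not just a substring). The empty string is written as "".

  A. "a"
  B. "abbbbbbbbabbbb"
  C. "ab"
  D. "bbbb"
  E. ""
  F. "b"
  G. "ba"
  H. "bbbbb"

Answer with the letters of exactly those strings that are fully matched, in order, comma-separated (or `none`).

A → no match
B → no match
C → no match
D → match
E → match
F → match
G → no match
H → match

D, E, F, H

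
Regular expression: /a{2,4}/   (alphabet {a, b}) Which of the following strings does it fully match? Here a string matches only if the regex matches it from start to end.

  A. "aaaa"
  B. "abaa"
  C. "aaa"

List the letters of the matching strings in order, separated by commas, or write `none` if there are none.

A, C

A. "aaaa" → match
B. "abaa" → no match
C. "aaa" → match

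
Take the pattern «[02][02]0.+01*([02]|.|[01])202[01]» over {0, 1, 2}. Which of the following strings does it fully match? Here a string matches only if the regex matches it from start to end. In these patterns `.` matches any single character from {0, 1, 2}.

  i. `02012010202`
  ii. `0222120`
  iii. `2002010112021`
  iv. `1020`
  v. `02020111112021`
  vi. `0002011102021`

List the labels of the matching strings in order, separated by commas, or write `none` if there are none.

iii, v, vi

i. `02012010202` → no match
ii. `0222120` → no match
iii → match
iv. `1020` → no match
v → match
vi → match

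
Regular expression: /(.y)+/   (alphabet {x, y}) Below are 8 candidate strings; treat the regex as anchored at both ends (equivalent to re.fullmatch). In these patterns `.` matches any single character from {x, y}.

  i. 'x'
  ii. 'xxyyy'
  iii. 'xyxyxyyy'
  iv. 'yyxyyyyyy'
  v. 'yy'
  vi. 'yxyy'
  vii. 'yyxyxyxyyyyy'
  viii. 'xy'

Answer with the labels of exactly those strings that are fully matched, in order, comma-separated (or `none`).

i → no match — must end with 'y'
ii → no match
iii → match
iv → no match
v → match
vi → no match
vii → match
viii → match

iii, v, vii, viii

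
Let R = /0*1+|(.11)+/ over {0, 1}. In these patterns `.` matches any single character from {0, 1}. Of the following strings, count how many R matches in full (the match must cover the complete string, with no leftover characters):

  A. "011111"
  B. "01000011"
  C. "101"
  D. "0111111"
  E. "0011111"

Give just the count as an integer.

3

A → match
B → no match
C → no match
D → match
E → match
Total matched: 3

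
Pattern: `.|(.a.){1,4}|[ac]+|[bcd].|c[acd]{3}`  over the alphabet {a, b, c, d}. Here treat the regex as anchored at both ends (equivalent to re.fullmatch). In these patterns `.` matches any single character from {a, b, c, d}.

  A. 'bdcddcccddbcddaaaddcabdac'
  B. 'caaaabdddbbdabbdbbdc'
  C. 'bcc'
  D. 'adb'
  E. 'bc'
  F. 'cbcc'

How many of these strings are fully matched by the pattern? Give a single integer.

A → no match
B → no match
C → no match
D → no match
E → match
F → no match
Total matched: 1

1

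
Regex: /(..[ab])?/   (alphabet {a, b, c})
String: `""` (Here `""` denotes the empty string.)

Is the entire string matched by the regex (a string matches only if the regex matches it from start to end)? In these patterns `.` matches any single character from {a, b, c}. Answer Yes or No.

Yes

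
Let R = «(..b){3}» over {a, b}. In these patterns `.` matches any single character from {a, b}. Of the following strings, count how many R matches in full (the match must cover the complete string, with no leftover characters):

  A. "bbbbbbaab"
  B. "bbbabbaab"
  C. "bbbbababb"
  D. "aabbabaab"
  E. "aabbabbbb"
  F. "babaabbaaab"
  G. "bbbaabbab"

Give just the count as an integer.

A → match
B → match
C → match
D → match
E → match
F → no match
G → match
Total matched: 6

6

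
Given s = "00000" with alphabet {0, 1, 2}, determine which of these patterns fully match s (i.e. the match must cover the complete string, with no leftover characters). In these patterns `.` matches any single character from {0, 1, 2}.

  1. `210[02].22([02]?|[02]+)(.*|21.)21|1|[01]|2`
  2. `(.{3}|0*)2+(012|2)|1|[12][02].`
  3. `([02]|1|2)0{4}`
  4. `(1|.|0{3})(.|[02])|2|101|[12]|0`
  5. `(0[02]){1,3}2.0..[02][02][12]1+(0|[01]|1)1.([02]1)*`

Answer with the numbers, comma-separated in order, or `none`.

3

1 → no match
2 → no match
3 → match
4 → no match
5 → no match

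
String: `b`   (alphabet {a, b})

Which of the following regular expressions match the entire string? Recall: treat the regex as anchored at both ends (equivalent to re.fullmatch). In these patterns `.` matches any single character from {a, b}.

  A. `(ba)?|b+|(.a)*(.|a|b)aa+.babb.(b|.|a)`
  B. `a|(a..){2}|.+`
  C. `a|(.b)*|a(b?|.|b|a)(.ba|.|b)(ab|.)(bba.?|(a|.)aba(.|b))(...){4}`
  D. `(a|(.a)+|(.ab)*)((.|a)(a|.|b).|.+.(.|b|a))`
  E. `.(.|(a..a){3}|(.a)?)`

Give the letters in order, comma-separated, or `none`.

A → match
B → match
C → no match
D → no match
E → match

A, B, E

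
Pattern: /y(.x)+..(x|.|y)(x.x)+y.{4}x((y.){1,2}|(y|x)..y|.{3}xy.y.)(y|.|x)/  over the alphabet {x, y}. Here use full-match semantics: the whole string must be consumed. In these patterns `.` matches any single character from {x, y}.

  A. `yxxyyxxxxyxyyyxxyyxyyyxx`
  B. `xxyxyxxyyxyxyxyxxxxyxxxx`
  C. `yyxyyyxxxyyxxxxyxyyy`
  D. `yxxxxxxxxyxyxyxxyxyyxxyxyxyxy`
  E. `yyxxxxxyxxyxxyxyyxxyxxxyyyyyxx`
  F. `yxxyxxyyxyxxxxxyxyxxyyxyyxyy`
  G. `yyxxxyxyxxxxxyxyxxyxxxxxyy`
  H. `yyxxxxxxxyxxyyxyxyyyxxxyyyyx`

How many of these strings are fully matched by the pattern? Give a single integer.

6

A → match
B → no match — must start with `y`
C → match
D → match
E → no match
F → match
G → match
H → match
Total matched: 6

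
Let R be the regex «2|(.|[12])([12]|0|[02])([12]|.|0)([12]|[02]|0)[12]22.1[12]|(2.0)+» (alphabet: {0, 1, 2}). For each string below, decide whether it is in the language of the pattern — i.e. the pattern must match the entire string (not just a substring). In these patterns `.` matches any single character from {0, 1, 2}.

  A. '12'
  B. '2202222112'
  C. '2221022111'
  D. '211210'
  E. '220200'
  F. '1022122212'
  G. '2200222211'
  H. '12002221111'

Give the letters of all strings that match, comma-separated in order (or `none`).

B, E, F, G

A → no match
B → match
C → no match
D → no match
E → match
F → match
G → match
H → no match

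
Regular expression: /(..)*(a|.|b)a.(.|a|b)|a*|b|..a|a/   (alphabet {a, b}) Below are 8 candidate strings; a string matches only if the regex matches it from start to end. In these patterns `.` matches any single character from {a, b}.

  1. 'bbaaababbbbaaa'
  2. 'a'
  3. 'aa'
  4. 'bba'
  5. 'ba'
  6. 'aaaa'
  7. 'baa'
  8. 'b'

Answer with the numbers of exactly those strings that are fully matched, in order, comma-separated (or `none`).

1, 2, 3, 4, 6, 7, 8

1 → match
2 → match
3 → match
4 → match
5 → no match
6 → match
7 → match
8 → match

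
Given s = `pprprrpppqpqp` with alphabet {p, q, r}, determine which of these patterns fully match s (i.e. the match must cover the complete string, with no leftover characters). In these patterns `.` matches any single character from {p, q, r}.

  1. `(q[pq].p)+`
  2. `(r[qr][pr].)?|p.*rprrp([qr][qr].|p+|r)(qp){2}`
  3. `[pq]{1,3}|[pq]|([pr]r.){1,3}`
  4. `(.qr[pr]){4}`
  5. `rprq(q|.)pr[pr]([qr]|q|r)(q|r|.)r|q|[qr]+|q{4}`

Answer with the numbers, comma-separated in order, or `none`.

1 → no match — must start with `q`
2 → match
3 → no match
4 → no match
5 → no match

2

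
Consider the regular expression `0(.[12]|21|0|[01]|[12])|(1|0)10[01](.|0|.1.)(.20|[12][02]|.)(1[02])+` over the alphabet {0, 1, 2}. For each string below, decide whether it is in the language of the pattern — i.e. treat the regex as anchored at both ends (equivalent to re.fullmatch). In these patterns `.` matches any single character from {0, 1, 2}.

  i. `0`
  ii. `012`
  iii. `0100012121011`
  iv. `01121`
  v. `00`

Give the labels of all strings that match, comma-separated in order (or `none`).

i → no match
ii → match
iii → no match
iv → no match
v → match

ii, v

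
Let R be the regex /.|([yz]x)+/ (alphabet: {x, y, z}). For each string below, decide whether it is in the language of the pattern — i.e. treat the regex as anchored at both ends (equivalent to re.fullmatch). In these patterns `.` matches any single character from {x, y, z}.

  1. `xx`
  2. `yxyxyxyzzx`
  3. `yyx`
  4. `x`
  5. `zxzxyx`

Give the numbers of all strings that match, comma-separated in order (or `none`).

1 → no match
2 → no match
3 → no match
4 → match
5 → match

4, 5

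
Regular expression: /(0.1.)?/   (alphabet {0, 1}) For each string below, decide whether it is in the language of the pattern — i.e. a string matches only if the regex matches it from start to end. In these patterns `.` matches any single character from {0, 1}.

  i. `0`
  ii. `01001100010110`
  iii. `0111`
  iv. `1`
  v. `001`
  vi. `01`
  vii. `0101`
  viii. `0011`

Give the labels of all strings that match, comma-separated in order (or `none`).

i → no match
ii → no match
iii → match
iv → no match
v → no match
vi → no match
vii → no match
viii → match

iii, viii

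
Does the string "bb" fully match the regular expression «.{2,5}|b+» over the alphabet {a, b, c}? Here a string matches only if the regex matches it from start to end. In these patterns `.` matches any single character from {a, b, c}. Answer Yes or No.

Yes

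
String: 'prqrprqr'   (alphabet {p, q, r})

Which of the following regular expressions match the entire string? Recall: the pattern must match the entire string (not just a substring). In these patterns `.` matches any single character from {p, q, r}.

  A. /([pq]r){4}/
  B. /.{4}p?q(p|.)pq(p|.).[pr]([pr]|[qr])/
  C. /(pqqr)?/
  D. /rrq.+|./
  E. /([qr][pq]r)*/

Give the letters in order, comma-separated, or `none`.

A

A → match
B → no match
C → no match
D → no match
E → no match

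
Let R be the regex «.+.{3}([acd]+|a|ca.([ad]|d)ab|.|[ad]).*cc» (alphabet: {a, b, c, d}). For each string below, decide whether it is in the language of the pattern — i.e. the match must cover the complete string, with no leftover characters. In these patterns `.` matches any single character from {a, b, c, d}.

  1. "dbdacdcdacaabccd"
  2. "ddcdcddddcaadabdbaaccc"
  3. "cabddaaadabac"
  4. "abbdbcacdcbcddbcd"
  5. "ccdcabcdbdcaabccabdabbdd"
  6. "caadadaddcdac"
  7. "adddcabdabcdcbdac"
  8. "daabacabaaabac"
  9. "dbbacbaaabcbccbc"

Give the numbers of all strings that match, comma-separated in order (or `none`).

2

1 → no match — must end with "cc"
2 → match
3 → no match — must end with "cc"
4 → no match — must end with "cc"
5 → no match — must end with "cc"
6 → no match — must end with "cc"
7 → no match — must end with "cc"
8 → no match — must end with "cc"
9 → no match — must end with "cc"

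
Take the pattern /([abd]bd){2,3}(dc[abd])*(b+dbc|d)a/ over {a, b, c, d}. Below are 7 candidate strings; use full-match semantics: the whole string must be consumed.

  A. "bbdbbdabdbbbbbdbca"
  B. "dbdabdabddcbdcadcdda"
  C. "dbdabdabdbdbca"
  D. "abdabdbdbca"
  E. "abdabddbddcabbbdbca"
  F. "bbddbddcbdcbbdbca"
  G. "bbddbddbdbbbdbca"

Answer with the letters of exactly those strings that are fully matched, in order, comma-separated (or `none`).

A → match
B → match
C → match
D → match
E → match
F → match
G → match

A, B, C, D, E, F, G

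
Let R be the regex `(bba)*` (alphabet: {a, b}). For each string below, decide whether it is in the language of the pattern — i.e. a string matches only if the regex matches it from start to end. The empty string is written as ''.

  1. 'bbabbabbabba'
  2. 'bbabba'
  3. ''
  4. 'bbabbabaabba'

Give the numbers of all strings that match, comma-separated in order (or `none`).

1, 2, 3

1 → match
2 → match
3 → match
4 → no match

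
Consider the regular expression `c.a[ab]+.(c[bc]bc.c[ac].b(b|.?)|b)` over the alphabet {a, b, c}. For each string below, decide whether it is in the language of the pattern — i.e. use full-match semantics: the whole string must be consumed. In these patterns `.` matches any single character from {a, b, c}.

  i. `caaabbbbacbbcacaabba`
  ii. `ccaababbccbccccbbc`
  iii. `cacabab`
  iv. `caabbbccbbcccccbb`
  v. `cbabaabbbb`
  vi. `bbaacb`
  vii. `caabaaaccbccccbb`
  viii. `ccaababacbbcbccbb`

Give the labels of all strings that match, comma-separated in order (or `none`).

ii, iv, v, vii, viii

i → no match
ii → match
iii → no match
iv → match
v → match
vi → no match — must start with `c`
vii → match
viii → match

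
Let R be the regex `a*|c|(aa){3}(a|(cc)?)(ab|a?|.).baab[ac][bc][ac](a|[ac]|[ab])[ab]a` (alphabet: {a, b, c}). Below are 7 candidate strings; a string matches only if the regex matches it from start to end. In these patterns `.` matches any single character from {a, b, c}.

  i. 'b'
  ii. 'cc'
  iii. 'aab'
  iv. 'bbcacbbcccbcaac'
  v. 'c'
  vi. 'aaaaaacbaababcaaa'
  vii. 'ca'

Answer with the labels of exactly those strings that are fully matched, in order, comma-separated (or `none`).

v, vi

i. 'b' → no match
ii. 'cc' → no match
iii. 'aab' → no match
iv → no match
v. 'c' → match
vi → match
vii. 'ca' → no match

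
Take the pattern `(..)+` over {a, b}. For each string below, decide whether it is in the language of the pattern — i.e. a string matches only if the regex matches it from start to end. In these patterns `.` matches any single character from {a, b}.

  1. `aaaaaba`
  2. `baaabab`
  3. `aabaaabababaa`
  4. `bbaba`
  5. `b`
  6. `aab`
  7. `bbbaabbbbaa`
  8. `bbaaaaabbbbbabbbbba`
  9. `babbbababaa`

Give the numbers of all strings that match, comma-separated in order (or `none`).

1 → no match
2 → no match
3 → no match
4 → no match
5 → no match
6 → no match
7 → no match
8 → no match
9 → no match

none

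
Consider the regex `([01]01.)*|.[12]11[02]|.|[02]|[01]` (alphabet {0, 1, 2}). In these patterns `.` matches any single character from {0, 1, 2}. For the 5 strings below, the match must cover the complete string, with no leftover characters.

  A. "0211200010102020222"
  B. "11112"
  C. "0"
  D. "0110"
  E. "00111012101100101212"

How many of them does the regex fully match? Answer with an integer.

2

A → no match
B. "11112" → match
C. "0" → match
D. "0110" → no match
E → no match
Total matched: 2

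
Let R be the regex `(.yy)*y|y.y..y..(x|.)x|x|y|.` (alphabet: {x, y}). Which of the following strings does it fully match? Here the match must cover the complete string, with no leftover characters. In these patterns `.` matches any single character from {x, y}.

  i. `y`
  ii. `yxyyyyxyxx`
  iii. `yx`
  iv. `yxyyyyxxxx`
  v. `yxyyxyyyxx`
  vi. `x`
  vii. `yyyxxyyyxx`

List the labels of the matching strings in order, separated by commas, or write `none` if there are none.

i → match
ii → match
iii → no match
iv → match
v → match
vi → match
vii → match

i, ii, iv, v, vi, vii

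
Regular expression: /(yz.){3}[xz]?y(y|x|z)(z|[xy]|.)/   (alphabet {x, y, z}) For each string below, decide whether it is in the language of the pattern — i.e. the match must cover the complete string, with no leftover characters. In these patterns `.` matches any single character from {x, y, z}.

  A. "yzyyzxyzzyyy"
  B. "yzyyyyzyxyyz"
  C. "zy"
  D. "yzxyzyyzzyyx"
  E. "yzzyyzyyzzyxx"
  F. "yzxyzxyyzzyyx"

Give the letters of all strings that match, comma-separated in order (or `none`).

A → match
B → no match
C → no match — must start with "yz"
D → match
E → no match
F → no match

A, D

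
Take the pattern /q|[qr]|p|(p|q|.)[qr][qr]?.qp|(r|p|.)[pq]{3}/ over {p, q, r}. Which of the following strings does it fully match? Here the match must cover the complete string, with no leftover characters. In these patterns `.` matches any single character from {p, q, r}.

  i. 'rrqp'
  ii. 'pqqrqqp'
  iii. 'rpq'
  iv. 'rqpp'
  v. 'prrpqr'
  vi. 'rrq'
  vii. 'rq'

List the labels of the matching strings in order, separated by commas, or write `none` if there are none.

iv

i → no match
ii → no match
iii → no match
iv → match
v → no match
vi → no match
vii → no match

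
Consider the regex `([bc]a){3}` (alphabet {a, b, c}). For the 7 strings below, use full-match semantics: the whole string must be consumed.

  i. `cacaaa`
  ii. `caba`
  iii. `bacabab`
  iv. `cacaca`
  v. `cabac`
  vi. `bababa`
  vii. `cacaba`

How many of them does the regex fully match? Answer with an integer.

i → no match
ii → no match
iii → no match — must end with `a`
iv → match
v → no match — must end with `a`
vi → match
vii → match
Total matched: 3

3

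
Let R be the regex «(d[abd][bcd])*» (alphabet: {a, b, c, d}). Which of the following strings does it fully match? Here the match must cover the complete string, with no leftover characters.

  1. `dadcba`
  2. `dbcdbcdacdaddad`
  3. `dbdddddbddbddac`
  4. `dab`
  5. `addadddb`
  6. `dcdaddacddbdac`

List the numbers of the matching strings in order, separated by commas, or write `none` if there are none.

2, 3, 4

1 → no match
2 → match
3 → match
4 → match
5 → no match
6 → no match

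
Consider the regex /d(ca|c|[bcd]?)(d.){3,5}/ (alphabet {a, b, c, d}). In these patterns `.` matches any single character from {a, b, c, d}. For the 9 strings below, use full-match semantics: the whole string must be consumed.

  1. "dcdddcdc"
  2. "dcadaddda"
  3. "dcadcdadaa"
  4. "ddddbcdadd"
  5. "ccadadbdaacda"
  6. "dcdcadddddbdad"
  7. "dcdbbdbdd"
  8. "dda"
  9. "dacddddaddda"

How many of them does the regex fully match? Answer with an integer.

2

1 → match
2 → match
3 → no match
4 → no match
5 → no match — must start with "d"
6 → no match
7 → no match
8 → no match
9 → no match
Total matched: 2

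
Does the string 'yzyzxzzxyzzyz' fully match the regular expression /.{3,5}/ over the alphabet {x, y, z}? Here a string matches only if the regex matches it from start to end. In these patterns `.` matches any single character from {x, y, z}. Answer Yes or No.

No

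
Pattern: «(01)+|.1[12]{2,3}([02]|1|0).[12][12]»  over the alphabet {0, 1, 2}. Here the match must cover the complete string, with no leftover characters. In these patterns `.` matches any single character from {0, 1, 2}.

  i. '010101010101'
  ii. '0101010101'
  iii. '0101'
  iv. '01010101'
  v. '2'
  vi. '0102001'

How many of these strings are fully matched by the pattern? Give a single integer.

i → match
ii → match
iii → match
iv → match
v → no match
vi → no match
Total matched: 4

4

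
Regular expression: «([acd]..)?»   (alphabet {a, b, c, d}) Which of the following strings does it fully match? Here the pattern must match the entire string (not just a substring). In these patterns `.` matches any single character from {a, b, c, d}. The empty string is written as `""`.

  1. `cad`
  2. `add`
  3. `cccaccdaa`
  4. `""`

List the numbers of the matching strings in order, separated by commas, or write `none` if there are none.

1, 2, 4

1 → match
2 → match
3 → no match
4 → match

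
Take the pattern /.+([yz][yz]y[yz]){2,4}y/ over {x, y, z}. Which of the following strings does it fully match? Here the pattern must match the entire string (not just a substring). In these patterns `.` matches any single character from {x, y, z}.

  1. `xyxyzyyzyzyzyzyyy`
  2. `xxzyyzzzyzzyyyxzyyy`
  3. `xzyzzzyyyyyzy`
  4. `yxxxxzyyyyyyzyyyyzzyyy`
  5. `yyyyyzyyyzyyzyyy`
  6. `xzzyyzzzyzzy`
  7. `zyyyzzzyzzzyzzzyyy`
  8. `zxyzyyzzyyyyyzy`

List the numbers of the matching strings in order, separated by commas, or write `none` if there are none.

1 → match
2 → no match
3 → match
4 → match
5 → no match
6. `xzzyyzzzyzzy` → no match
7 → match
8 → match

1, 3, 4, 7, 8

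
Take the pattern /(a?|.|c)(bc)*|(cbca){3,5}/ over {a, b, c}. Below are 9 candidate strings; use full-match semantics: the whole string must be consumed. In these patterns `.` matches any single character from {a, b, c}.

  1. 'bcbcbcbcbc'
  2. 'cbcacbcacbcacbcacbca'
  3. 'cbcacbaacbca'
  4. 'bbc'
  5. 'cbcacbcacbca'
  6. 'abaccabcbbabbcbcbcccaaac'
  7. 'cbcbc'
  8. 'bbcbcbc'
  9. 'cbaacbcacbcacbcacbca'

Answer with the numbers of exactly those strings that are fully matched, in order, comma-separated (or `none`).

1, 2, 4, 5, 7, 8

1 → match
2 → match
3 → no match
4 → match
5 → match
6 → no match
7 → match
8 → match
9 → no match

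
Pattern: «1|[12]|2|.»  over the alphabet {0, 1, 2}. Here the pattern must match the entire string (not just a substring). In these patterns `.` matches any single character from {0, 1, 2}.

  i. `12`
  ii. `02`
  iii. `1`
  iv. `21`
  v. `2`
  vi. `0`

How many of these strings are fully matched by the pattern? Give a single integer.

i → no match
ii → no match
iii → match
iv → no match
v → match
vi → match
Total matched: 3

3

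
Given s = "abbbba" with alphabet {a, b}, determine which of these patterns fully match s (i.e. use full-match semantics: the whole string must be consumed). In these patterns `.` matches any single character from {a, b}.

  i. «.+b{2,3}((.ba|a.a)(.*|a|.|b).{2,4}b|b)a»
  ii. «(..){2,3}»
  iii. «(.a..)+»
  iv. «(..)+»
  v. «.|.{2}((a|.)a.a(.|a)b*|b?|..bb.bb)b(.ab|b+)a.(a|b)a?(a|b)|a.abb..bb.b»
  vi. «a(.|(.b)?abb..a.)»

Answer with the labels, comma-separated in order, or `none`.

i, ii, iv

i → match
ii → match
iii → no match
iv → match
v → no match
vi → no match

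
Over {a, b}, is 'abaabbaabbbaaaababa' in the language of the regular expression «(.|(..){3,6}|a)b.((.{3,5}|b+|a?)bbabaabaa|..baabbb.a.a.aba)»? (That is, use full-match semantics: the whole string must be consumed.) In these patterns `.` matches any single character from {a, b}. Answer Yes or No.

Yes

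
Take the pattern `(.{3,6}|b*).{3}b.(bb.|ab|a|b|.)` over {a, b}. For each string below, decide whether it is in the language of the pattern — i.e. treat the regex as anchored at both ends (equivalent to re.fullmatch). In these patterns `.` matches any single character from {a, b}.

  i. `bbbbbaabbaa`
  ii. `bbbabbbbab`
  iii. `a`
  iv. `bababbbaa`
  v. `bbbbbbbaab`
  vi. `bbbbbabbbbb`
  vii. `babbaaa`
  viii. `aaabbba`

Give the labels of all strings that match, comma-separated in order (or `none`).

i, ii, iv, v, vi

i → match
ii → match
iii → no match
iv → match
v → match
vi → match
vii → no match
viii → no match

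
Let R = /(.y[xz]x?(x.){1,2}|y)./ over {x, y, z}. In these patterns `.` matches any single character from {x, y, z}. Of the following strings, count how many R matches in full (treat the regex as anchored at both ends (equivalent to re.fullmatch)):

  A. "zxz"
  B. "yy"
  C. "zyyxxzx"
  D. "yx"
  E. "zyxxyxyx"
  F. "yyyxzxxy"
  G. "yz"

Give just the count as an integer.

4

A → no match
B → match
C → no match
D → match
E → match
F → no match
G → match
Total matched: 4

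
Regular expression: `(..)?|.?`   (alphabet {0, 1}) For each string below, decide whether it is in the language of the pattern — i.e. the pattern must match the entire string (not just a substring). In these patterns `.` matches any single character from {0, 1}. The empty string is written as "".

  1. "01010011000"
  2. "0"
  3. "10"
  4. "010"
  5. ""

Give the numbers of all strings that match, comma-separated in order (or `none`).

2, 3, 5

1 → no match
2 → match
3 → match
4 → no match
5 → match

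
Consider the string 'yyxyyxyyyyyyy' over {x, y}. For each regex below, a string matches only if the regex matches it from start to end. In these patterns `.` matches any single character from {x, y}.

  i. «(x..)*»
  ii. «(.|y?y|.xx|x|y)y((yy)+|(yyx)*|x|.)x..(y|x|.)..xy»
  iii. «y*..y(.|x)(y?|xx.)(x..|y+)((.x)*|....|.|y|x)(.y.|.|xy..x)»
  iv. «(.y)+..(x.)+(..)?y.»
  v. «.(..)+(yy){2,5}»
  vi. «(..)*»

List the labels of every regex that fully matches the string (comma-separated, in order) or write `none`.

iii, v

i → no match
ii → no match — must end with 'xy'
iii → match
iv → no match
v → match
vi → no match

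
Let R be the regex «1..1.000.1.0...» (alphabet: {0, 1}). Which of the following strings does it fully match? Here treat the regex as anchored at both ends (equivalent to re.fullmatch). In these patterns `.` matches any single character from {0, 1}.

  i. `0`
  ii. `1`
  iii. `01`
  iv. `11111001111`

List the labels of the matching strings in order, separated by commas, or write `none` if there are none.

i. `0` → no match — must start with `1`
ii. `1` → no match
iii. `01` → no match — must start with `1`
iv. `11111001111` → no match

none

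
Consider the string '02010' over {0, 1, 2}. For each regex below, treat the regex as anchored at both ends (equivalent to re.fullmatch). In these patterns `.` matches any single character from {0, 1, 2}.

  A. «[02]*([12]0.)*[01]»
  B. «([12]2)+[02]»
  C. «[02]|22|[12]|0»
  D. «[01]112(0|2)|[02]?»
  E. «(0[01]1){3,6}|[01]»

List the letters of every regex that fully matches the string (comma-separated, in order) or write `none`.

A

A → match
B → no match
C → no match
D → no match
E → no match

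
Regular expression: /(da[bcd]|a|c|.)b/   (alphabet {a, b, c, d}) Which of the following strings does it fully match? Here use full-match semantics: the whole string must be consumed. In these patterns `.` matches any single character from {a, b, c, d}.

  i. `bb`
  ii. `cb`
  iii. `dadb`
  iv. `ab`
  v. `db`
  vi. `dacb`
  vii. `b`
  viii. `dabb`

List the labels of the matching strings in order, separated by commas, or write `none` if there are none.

i, ii, iii, iv, v, vi, viii

i → match
ii → match
iii → match
iv → match
v → match
vi → match
vii → no match
viii → match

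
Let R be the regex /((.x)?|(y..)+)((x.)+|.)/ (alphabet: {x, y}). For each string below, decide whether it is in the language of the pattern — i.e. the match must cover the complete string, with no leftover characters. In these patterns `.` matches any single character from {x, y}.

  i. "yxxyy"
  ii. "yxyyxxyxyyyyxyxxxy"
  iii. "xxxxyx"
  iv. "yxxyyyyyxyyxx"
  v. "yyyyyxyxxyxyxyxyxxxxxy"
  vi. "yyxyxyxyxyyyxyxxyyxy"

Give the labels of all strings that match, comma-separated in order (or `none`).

ii, iv, v

i → no match
ii → match
iii → no match
iv → match
v → match
vi → no match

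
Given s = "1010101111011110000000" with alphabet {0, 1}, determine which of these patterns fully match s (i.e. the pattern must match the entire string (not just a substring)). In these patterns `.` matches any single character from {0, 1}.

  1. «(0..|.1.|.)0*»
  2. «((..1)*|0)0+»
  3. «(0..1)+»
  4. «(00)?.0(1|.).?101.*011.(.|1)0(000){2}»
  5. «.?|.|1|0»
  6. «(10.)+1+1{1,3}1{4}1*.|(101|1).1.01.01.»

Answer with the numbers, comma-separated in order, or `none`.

1 → no match
2 → no match
3 → no match — must start with "0"
4 → match
5 → no match
6 → no match

4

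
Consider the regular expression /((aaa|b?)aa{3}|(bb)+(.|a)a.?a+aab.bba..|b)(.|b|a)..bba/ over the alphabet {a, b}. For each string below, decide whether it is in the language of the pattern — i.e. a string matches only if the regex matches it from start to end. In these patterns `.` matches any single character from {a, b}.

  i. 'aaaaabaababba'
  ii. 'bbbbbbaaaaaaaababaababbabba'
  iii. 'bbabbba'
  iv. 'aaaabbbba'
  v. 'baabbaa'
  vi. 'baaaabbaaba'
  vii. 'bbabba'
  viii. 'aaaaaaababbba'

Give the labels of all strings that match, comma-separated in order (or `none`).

iii, viii

i → no match
ii → no match
iii → match
iv → no match
v → no match — must end with 'bba'
vi → no match — must end with 'bba'
vii → no match
viii → match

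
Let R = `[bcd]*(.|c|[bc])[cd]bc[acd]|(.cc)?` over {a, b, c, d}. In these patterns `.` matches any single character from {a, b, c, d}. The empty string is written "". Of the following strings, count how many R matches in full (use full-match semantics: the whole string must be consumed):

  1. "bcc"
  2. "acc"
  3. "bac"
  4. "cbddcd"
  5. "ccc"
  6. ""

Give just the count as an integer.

1 → match
2 → match
3 → no match
4 → no match
5 → match
6 → match
Total matched: 4

4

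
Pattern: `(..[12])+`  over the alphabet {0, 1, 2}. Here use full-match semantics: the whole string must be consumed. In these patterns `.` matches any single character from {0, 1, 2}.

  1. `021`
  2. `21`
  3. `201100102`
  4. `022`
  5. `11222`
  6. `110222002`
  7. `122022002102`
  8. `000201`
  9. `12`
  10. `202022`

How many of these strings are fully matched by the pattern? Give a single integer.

1 → match
2 → no match
3 → no match
4 → match
5 → no match
6 → no match
7 → match
8 → no match
9 → no match
10 → match
Total matched: 4

4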